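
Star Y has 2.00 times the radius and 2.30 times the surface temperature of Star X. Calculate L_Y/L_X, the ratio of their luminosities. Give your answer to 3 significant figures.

From the Stefan–Boltzmann law, L ∝ R²T⁴, so
L_Y/L_X = (R_Y/R_X)² (T_Y/T_X)⁴ = (2.00)² × (2.30)⁴ = 4.000 × 27.98 = 111.9.

112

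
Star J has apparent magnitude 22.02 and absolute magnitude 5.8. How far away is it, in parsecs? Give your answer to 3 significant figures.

1.75×10^4 pc

m − M = 5 log₁₀(d/10 pc)
22.02 − (5.8) = 16.22 = 5 log₁₀(d/10)
d = 10 × 10^(16.22/5) = 10 × 10^3.244 = 1.754×10^4 pc.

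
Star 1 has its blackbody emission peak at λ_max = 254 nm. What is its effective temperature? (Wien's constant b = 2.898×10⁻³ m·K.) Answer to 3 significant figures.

1.14×10^4 K

T = b/λ_max = 2.898×10⁻³ / (254×10⁻⁹) = 1.141×10^4 K.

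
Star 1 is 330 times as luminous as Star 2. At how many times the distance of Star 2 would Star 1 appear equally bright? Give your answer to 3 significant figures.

Equal flux requires L_1/d_1² = L_2/d_2², so d_1/d_2 = √(L_1/L_2)
= √(330) = 18.17.

18.2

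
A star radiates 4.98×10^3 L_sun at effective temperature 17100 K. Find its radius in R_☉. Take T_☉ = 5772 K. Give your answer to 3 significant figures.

8.04 R_☉

R/R_☉ = √(L/L_☉) / (T/T_☉)² = √(4.98×10^3) / (2.963)²
       = 70.57 / 8.777 = 8.040.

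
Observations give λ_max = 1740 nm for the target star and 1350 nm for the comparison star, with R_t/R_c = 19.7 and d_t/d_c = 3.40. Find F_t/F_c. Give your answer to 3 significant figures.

12.2

Wien's law: T_t/T_c = λ_c/λ_t = 1350/1740 = 0.7759.
L_t/L_c = (R_t/R_c)²(T_t/T_c)⁴ = (19.7)²(0.7759)⁴ = 140.6.
F_t/F_c = (L_t/L_c)/(d_t/d_c)² = 140.6/(3.40)² = 12.17.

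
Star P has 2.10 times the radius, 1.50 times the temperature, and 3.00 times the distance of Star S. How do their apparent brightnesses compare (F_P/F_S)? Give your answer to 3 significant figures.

L_P/L_S = (R_P/R_S)²(T_P/T_S)⁴ = (2.10)² × (1.50)⁴ = 22.33.
F_P/F_S = (L_P/L_S)/(d_P/d_S)² = 22.33 / (3.00)² = 2.481.

2.48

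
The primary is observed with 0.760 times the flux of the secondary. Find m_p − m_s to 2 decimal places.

0.30

m_p − m_s = −2.5 log₁₀(F_p/F_s) = −2.5 log₁₀(0.760) = −2.5 × (-0.119) = 0.298.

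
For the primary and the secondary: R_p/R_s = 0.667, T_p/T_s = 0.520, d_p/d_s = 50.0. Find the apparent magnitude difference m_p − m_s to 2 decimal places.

L_p/L_s = (0.667)²(0.520)⁴ = 0.03253.
F_p/F_s = (L_p/L_s)/(d_p/d_s)² = 0.03253/2500 = 1.301×10^-5.
m_p − m_s = −2.5 log₁₀(1.301×10^-5) = 12.21.

12.21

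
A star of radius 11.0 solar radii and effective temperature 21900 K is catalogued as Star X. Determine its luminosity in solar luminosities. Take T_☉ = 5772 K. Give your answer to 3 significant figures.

2.51×10^4 solar luminosities

L/L_☉ = (R/R_☉)² (T/T_☉)⁴ = (11.0)² × (21900/5772)⁴
       = 121.0 × (3.794)⁴ = 121.0 × 207.2 = 2.508×10^4.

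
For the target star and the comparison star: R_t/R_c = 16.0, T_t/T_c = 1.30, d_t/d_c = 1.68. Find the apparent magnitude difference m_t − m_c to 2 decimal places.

-6.03

L_t/L_c = (16.0)²(1.30)⁴ = 731.2.
F_t/F_c = (L_t/L_c)/(d_t/d_c)² = 731.2/2.822 = 259.1.
m_t − m_c = −2.5 log₁₀(259.1) = -6.03.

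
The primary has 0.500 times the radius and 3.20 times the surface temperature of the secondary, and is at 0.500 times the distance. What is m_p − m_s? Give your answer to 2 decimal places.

L_p/L_s = (0.500)²(3.20)⁴ = 26.21.
F_p/F_s = (L_p/L_s)/(d_p/d_s)² = 26.21/0.2500 = 104.9.
m_p − m_s = −2.5 log₁₀(104.9) = -5.05.

-5.05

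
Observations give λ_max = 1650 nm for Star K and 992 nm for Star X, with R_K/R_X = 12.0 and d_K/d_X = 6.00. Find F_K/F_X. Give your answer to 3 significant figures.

0.523

Wien's law: T_K/T_X = λ_X/λ_K = 992/1650 = 0.6012.
L_K/L_X = (R_K/R_X)²(T_K/T_X)⁴ = (12.0)²(0.6012)⁴ = 18.81.
F_K/F_X = (L_K/L_X)/(d_K/d_X)² = 18.81/(6.00)² = 0.5226.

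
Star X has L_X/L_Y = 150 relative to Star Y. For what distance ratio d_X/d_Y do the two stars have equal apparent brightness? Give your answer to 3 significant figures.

Equal flux requires L_X/d_X² = L_Y/d_Y², so d_X/d_Y = √(L_X/L_Y)
= √(150) = 12.25.

12.2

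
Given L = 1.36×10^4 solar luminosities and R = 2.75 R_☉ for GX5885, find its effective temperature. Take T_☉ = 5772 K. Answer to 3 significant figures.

3.76×10^4 K

T/T_☉ = (L/L_☉)^(1/4) / (R/R_☉)^(1/2)
T = 5772 × (1.36×10^4)^(1/4) / √(2.75) = 5772 × 10.80 / 1.658 = 3.759×10^4 K.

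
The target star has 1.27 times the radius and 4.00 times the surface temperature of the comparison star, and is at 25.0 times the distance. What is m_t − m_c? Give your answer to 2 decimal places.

0.45

L_t/L_c = (1.27)²(4.00)⁴ = 412.9.
F_t/F_c = (L_t/L_c)/(d_t/d_c)² = 412.9/625.0 = 0.6606.
m_t − m_c = −2.5 log₁₀(0.6606) = 0.45.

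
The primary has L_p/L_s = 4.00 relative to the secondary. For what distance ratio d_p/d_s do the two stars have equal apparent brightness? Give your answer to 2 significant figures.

Equal flux requires L_p/d_p² = L_s/d_s², so d_p/d_s = √(L_p/L_s)
= √(4.00) = 2.000.

2.0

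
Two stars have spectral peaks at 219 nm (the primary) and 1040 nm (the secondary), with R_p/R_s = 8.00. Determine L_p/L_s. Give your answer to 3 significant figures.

3.25×10^4

Wien's law gives T ∝ 1/λ_max, so T_p/T_s = λ_s/λ_p = 1040/219 = 4.749.
Then L ∝ R²T⁴ gives L_p/L_s = (8.00)² × (4.749)⁴ = 64.00 × 508.6 = 3.255×10^4.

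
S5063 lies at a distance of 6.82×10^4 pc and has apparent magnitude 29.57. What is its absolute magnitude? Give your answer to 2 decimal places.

10.40

M = m − 5 log₁₀(d/10 pc) = 29.57 − 5 log₁₀(6.82×10^4/10)
  = 29.57 − 5 × 3.834 = 29.57 − 19.17 = 10.40.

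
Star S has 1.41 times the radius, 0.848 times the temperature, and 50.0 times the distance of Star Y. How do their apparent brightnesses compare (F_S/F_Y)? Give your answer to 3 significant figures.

L_S/L_Y = (R_S/R_Y)²(T_S/T_Y)⁴ = (1.41)² × (0.848)⁴ = 1.028.
F_S/F_Y = (L_S/L_Y)/(d_S/d_Y)² = 1.028 / (50.0)² = 4.112×10^-4.

4.11×10^-4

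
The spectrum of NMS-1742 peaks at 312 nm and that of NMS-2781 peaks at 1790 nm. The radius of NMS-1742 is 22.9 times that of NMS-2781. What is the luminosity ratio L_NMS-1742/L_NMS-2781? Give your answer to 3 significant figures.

Wien's law gives T ∝ 1/λ_max, so T_NMS-1742/T_NMS-2781 = λ_NMS-2781/λ_NMS-1742 = 1790/312 = 5.737.
Then L ∝ R²T⁴ gives L_NMS-1742/L_NMS-2781 = (22.9)² × (5.737)⁴ = 524.4 × 1083 = 5.682×10^5.

5.68×10^5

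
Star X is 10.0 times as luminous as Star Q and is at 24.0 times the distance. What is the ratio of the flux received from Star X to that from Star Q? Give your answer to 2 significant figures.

F = L/(4πd²), so F_X/F_Q = (L_X/L_Q) / (d_X/d_Q)²
= 10.0 / (24.0)² = 10.0 / 576.0 = 0.01736.

0.017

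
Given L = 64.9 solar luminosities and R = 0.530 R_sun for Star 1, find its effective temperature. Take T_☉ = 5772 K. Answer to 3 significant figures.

T/T_☉ = (L/L_☉)^(1/4) / (R/R_☉)^(1/2)
T = 5772 × (64.9)^(1/4) / √(0.530) = 5772 × 2.838 / 0.7280 = 2.250×10^4 K.

2.25×10^4 K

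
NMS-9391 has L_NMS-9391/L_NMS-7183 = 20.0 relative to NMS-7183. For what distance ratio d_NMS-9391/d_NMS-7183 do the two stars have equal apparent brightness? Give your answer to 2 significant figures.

4.5

Equal flux requires L_NMS-9391/d_NMS-9391² = L_NMS-7183/d_NMS-7183², so d_NMS-9391/d_NMS-7183 = √(L_NMS-9391/L_NMS-7183)
= √(20.0) = 4.472.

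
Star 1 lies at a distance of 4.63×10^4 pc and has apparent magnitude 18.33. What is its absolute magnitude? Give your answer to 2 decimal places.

M = m − 5 log₁₀(d/10 pc) = 18.33 − 5 log₁₀(4.63×10^4/10)
  = 18.33 − 5 × 3.666 = 18.33 − 18.33 = 0.00.

0.00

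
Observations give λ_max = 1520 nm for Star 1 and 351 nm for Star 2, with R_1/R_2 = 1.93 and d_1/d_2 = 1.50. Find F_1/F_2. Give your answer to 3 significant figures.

Wien's law: T_1/T_2 = λ_2/λ_1 = 351/1520 = 0.2309.
L_1/L_2 = (R_1/R_2)²(T_1/T_2)⁴ = (1.93)²(0.2309)⁴ = 0.01059.
F_1/F_2 = (L_1/L_2)/(d_1/d_2)² = 0.01059/(1.50)² = 0.004707.

0.00471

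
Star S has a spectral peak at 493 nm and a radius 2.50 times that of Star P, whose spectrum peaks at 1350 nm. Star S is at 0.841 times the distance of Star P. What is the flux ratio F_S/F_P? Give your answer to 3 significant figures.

497

Wien's law: T_S/T_P = λ_P/λ_S = 1350/493 = 2.738.
L_S/L_P = (R_S/R_P)²(T_S/T_P)⁴ = (2.50)²(2.738)⁴ = 351.4.
F_S/F_P = (L_S/L_P)/(d_S/d_P)² = 351.4/(0.841)² = 496.9.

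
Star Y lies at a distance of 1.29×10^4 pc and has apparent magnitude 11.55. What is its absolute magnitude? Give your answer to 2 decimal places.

M = m − 5 log₁₀(d/10 pc) = 11.55 − 5 log₁₀(1.29×10^4/10)
  = 11.55 − 5 × 3.111 = 11.55 − 15.55 = -4.00.

-4.00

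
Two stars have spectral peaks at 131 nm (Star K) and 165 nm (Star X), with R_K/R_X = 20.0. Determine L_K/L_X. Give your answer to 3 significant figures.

1.01×10^3

Wien's law gives T ∝ 1/λ_max, so T_K/T_X = λ_X/λ_K = 165/131 = 1.260.
Then L ∝ R²T⁴ gives L_K/L_X = (20.0)² × (1.260)⁴ = 400.0 × 2.517 = 1007.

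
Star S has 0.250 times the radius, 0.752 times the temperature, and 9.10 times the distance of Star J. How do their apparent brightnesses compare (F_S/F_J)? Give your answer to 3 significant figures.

L_S/L_J = (R_S/R_J)²(T_S/T_J)⁴ = (0.250)² × (0.752)⁴ = 0.01999.
F_S/F_J = (L_S/L_J)/(d_S/d_J)² = 0.01999 / (9.10)² = 2.414×10^-4.

2.41×10^-4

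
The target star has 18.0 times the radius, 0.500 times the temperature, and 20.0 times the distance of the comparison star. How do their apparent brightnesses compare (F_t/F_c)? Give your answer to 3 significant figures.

L_t/L_c = (R_t/R_c)²(T_t/T_c)⁴ = (18.0)² × (0.500)⁴ = 20.25.
F_t/F_c = (L_t/L_c)/(d_t/d_c)² = 20.25 / (20.0)² = 0.05063.

0.0506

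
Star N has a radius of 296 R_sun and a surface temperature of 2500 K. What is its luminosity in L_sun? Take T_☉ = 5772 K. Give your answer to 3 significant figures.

3.08×10^3 L_sun

L/L_☉ = (R/R_☉)² (T/T_☉)⁴ = (296)² × (2500/5772)⁴
       = 8.762×10^4 × (0.4331)⁴ = 8.762×10^4 × 0.03519 = 3083.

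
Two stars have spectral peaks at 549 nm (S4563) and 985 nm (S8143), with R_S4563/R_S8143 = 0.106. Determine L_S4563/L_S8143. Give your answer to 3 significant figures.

Wien's law gives T ∝ 1/λ_max, so T_S4563/T_S8143 = λ_S8143/λ_S4563 = 985/549 = 1.794.
Then L ∝ R²T⁴ gives L_S4563/L_S8143 = (0.106)² × (1.794)⁴ = 0.01124 × 10.36 = 0.1164.

0.116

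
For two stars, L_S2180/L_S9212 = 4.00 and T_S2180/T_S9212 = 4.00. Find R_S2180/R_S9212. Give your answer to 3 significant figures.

L ∝ R²T⁴ gives R ∝ √L / T², so
R_S2180/R_S9212 = √(4.00) / (4.00)² = 2.000 / 16.00 = 0.1250.

0.125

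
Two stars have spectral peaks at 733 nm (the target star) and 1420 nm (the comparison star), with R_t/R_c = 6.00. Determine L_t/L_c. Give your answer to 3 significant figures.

507

Wien's law gives T ∝ 1/λ_max, so T_t/T_c = λ_c/λ_t = 1420/733 = 1.937.
Then L ∝ R²T⁴ gives L_t/L_c = (6.00)² × (1.937)⁴ = 36.00 × 14.08 = 507.0.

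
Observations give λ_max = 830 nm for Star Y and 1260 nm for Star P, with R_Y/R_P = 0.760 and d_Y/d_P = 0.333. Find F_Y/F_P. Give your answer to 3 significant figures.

Wien's law: T_Y/T_P = λ_P/λ_Y = 1260/830 = 1.518.
L_Y/L_P = (R_Y/R_P)²(T_Y/T_P)⁴ = (0.760)²(1.518)⁴ = 3.068.
F_Y/F_P = (L_Y/L_P)/(d_Y/d_P)² = 3.068/(0.333)² = 27.66.

27.7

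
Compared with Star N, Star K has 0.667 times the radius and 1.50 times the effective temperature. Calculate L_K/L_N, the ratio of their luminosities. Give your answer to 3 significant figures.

From the Stefan–Boltzmann law, L ∝ R²T⁴, so
L_K/L_N = (R_K/R_N)² (T_K/T_N)⁴ = (0.667)² × (1.50)⁴ = 0.4449 × 5.062 = 2.252.

2.25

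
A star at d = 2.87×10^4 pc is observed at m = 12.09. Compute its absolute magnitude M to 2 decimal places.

-5.20

M = m − 5 log₁₀(d/10 pc) = 12.09 − 5 log₁₀(2.87×10^4/10)
  = 12.09 − 5 × 3.458 = 12.09 − 17.29 = -5.20.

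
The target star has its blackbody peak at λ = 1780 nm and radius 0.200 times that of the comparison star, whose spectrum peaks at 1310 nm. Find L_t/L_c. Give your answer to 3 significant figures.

0.0117

Wien's law gives T ∝ 1/λ_max, so T_t/T_c = λ_c/λ_t = 1310/1780 = 0.7360.
Then L ∝ R²T⁴ gives L_t/L_c = (0.200)² × (0.7360)⁴ = 0.04000 × 0.2934 = 0.01173.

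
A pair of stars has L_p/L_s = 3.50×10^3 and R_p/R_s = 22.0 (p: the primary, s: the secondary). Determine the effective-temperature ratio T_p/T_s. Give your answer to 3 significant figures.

L ∝ R²T⁴ gives T ∝ (L/R²)^(1/4), so
T_p/T_s = (3.50×10^3 / 22.0²)^(1/4) = (7.231)^(1/4) = 1.640.

1.64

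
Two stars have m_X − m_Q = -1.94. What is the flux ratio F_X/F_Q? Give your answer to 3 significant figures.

F_X/F_Q = 10^(−(m_X − m_Q)/2.5) = 10^(1.94/2.5) = 10^0.776 = 5.970.

5.97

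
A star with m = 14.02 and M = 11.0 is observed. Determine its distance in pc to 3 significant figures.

m − M = 5 log₁₀(d/10 pc)
14.02 − (11.0) = 3.02 = 5 log₁₀(d/10)
d = 10 × 10^(3.02/5) = 10 × 10^0.604 = 40.18 pc.

40.2 pc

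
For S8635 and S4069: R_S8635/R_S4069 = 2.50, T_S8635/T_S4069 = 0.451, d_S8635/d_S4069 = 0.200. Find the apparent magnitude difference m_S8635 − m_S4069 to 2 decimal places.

L_S8635/L_S4069 = (2.50)²(0.451)⁴ = 0.2586.
F_S8635/F_S4069 = (L_S8635/L_S4069)/(d_S8635/d_S4069)² = 0.2586/0.04000 = 6.464.
m_S8635 − m_S4069 = −2.5 log₁₀(6.464) = -2.03.

-2.03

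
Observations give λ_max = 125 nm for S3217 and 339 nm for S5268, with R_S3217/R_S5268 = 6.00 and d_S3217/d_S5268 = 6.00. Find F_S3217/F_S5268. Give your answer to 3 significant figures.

Wien's law: T_S3217/T_S5268 = λ_S5268/λ_S3217 = 339/125 = 2.712.
L_S3217/L_S5268 = (R_S3217/R_S5268)²(T_S3217/T_S5268)⁴ = (6.00)²(2.712)⁴ = 1947.
F_S3217/F_S5268 = (L_S3217/L_S5268)/(d_S3217/d_S5268)² = 1947/(6.00)² = 54.10.

54.1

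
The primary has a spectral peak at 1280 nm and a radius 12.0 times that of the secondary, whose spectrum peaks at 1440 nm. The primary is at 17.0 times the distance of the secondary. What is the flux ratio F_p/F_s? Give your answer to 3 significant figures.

Wien's law: T_p/T_s = λ_s/λ_p = 1440/1280 = 1.125.
L_p/L_s = (R_p/R_s)²(T_p/T_s)⁴ = (12.0)²(1.125)⁴ = 230.7.
F_p/F_s = (L_p/L_s)/(d_p/d_s)² = 230.7/(17.0)² = 0.7981.

0.798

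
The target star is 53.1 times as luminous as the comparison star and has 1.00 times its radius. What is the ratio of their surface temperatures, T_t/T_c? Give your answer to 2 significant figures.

L ∝ R²T⁴ gives T ∝ (L/R²)^(1/4), so
T_t/T_c = (53.1 / 1.00²)^(1/4) = (53.10)^(1/4) = 2.699.

2.7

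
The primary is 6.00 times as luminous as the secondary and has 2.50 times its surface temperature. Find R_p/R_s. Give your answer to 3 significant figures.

0.392

L ∝ R²T⁴ gives R ∝ √L / T², so
R_p/R_s = √(6.00) / (2.50)² = 2.449 / 6.250 = 0.3919.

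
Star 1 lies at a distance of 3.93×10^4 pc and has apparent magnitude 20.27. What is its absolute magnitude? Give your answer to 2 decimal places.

2.30

M = m − 5 log₁₀(d/10 pc) = 20.27 − 5 log₁₀(3.93×10^4/10)
  = 20.27 − 5 × 3.594 = 20.27 − 17.97 = 2.30.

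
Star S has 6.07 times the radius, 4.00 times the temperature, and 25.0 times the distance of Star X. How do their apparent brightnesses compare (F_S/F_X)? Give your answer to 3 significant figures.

15.1

L_S/L_X = (R_S/R_X)²(T_S/T_X)⁴ = (6.07)² × (4.00)⁴ = 9432.
F_S/F_X = (L_S/L_X)/(d_S/d_X)² = 9432 / (25.0)² = 15.09.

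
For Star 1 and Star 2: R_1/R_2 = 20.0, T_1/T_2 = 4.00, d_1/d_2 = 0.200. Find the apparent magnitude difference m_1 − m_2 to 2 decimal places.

L_1/L_2 = (20.0)²(4.00)⁴ = 1.024×10^5.
F_1/F_2 = (L_1/L_2)/(d_1/d_2)² = 1.024×10^5/0.04000 = 2.560×10^6.
m_1 − m_2 = −2.5 log₁₀(2.560×10^6) = -16.02.

-16.02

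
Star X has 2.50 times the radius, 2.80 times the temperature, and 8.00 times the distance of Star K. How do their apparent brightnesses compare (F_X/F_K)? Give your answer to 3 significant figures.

6.00

L_X/L_K = (R_X/R_K)²(T_X/T_K)⁴ = (2.50)² × (2.80)⁴ = 384.2.
F_X/F_K = (L_X/L_K)/(d_X/d_K)² = 384.2 / (8.00)² = 6.002.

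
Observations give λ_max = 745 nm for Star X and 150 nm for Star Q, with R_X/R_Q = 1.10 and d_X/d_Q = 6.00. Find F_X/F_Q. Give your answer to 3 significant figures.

Wien's law: T_X/T_Q = λ_Q/λ_X = 150/745 = 0.2013.
L_X/L_Q = (R_X/R_Q)²(T_X/T_Q)⁴ = (1.10)²(0.2013)⁴ = 0.001988.
F_X/F_Q = (L_X/L_Q)/(d_X/d_Q)² = 0.001988/(6.00)² = 5.524×10^-5.

5.52×10^-5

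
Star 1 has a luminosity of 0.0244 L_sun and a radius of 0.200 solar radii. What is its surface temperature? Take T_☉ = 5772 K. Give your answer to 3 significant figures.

5.10×10^3 K

T/T_☉ = (L/L_☉)^(1/4) / (R/R_☉)^(1/2)
T = 5772 × (0.0244)^(1/4) / √(0.200) = 5772 × 0.3952 / 0.4472 = 5101 K.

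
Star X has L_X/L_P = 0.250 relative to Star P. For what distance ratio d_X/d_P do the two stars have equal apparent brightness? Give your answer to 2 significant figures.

0.50

Equal flux requires L_X/d_X² = L_P/d_P², so d_X/d_P = √(L_X/L_P)
= √(0.250) = 0.5000.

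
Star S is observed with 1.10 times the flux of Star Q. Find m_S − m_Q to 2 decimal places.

-0.10

m_S − m_Q = −2.5 log₁₀(F_S/F_Q) = −2.5 log₁₀(1.10) = −2.5 × (0.041) = -0.103.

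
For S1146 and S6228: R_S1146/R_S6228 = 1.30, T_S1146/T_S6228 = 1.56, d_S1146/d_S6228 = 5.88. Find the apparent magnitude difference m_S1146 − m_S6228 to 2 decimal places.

1.35

L_S1146/L_S6228 = (1.30)²(1.56)⁴ = 10.01.
F_S1146/F_S6228 = (L_S1146/L_S6228)/(d_S1146/d_S6228)² = 10.01/34.57 = 0.2895.
m_S1146 − m_S6228 = −2.5 log₁₀(0.2895) = 1.35.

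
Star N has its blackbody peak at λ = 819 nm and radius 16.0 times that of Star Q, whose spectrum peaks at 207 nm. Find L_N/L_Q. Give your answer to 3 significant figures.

Wien's law gives T ∝ 1/λ_max, so T_N/T_Q = λ_Q/λ_N = 207/819 = 0.2527.
Then L ∝ R²T⁴ gives L_N/L_Q = (16.0)² × (0.2527)⁴ = 256.0 × 0.004081 = 1.045.

1.04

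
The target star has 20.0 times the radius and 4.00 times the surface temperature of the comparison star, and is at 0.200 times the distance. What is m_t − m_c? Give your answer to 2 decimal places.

L_t/L_c = (20.0)²(4.00)⁴ = 1.024×10^5.
F_t/F_c = (L_t/L_c)/(d_t/d_c)² = 1.024×10^5/0.04000 = 2.560×10^6.
m_t − m_c = −2.5 log₁₀(2.560×10^6) = -16.02.

-16.02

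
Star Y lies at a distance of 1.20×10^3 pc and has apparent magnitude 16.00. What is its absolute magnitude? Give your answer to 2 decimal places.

M = m − 5 log₁₀(d/10 pc) = 16.00 − 5 log₁₀(1.20×10^3/10)
  = 16.00 − 5 × 2.079 = 16.00 − 10.40 = 5.60.

5.60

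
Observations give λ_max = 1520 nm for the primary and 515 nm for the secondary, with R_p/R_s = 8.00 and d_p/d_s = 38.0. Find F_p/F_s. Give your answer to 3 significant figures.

Wien's law: T_p/T_s = λ_s/λ_p = 515/1520 = 0.3388.
L_p/L_s = (R_p/R_s)²(T_p/T_s)⁴ = (8.00)²(0.3388)⁴ = 0.8434.
F_p/F_s = (L_p/L_s)/(d_p/d_s)² = 0.8434/(38.0)² = 5.841×10^-4.

5.84×10^-4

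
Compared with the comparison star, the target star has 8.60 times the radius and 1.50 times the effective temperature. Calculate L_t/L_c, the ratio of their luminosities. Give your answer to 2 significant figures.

3.7×10^2

From the Stefan–Boltzmann law, L ∝ R²T⁴, so
L_t/L_c = (R_t/R_c)² (T_t/T_c)⁴ = (8.60)² × (1.50)⁴ = 73.96 × 5.062 = 374.4.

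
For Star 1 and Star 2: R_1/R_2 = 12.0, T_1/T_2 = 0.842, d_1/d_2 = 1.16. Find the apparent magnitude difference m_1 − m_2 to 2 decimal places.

-4.33

L_1/L_2 = (12.0)²(0.842)⁴ = 72.38.
F_1/F_2 = (L_1/L_2)/(d_1/d_2)² = 72.38/1.346 = 53.79.
m_1 − m_2 = −2.5 log₁₀(53.79) = -4.33.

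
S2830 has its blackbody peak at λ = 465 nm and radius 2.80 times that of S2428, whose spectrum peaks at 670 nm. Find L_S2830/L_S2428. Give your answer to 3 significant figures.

Wien's law gives T ∝ 1/λ_max, so T_S2830/T_S2428 = λ_S2428/λ_S2830 = 670/465 = 1.441.
Then L ∝ R²T⁴ gives L_S2830/L_S2428 = (2.80)² × (1.441)⁴ = 7.840 × 4.310 = 33.79.

33.8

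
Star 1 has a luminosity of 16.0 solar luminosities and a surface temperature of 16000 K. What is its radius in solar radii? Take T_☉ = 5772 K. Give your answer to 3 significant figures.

0.521 solar radii

R/R_☉ = √(L/L_☉) / (T/T_☉)² = √(16.0) / (2.772)²
       = 4.000 / 7.684 = 0.5206.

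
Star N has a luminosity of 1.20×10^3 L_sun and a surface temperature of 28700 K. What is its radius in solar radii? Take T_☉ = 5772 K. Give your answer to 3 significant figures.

1.40 solar radii

R/R_☉ = √(L/L_☉) / (T/T_☉)² = √(1.20×10^3) / (4.972)²
       = 34.64 / 24.72 = 1.401.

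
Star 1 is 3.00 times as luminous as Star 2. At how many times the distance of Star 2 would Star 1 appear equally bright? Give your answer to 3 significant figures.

1.73

Equal flux requires L_1/d_1² = L_2/d_2², so d_1/d_2 = √(L_1/L_2)
= √(3.00) = 1.732.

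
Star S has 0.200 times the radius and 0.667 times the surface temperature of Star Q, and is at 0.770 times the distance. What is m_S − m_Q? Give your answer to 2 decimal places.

4.69

L_S/L_Q = (0.200)²(0.667)⁴ = 0.007917.
F_S/F_Q = (L_S/L_Q)/(d_S/d_Q)² = 0.007917/0.5929 = 0.01335.
m_S − m_Q = −2.5 log₁₀(0.01335) = 4.69.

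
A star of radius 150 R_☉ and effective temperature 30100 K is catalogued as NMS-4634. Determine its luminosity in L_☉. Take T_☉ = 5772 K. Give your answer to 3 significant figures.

1.66×10^7 L_☉

L/L_☉ = (R/R_☉)² (T/T_☉)⁴ = (150)² × (30100/5772)⁴
       = 2.250×10^4 × (5.215)⁴ = 2.250×10^4 × 739.5 = 1.664×10^7.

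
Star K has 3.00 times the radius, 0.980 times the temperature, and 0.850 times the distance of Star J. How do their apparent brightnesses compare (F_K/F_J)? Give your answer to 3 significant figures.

L_K/L_J = (R_K/R_J)²(T_K/T_J)⁴ = (3.00)² × (0.980)⁴ = 8.301.
F_K/F_J = (L_K/L_J)/(d_K/d_J)² = 8.301 / (0.850)² = 11.49.

11.5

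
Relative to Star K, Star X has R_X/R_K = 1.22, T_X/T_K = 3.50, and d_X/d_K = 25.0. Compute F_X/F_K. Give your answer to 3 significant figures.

L_X/L_K = (R_X/R_K)²(T_X/T_K)⁴ = (1.22)² × (3.50)⁴ = 223.4.
F_X/F_K = (L_X/L_K)/(d_X/d_K)² = 223.4 / (25.0)² = 0.3574.

0.357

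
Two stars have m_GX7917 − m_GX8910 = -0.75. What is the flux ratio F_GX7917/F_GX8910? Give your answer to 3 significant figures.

F_GX7917/F_GX8910 = 10^(−(m_GX7917 − m_GX8910)/2.5) = 10^(0.75/2.5) = 10^0.300 = 1.995.

2.00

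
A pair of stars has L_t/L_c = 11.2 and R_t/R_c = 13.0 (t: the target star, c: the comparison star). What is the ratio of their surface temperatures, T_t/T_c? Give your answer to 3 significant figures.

L ∝ R²T⁴ gives T ∝ (L/R²)^(1/4), so
T_t/T_c = (11.2 / 13.0²)^(1/4) = (0.06627)^(1/4) = 0.5074.

0.507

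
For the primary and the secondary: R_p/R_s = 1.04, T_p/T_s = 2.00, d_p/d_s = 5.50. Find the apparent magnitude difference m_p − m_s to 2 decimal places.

0.61

L_p/L_s = (1.04)²(2.00)⁴ = 17.31.
F_p/F_s = (L_p/L_s)/(d_p/d_s)² = 17.31/30.25 = 0.5721.
m_p − m_s = −2.5 log₁₀(0.5721) = 0.61.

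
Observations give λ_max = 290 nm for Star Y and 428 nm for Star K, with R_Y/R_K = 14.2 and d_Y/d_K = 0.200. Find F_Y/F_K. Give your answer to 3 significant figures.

2.39×10^4

Wien's law: T_Y/T_K = λ_K/λ_Y = 428/290 = 1.476.
L_Y/L_K = (R_Y/R_K)²(T_Y/T_K)⁴ = (14.2)²(1.476)⁴ = 956.7.
F_Y/F_K = (L_Y/L_K)/(d_Y/d_K)² = 956.7/(0.200)² = 2.392×10^4.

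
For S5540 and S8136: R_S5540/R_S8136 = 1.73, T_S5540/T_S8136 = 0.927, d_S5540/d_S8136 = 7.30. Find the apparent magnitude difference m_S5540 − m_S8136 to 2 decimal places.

L_S5540/L_S8136 = (1.73)²(0.927)⁴ = 2.210.
F_S5540/F_S8136 = (L_S5540/L_S8136)/(d_S5540/d_S8136)² = 2.210/53.29 = 0.04147.
m_S5540 − m_S8136 = −2.5 log₁₀(0.04147) = 3.46.

3.46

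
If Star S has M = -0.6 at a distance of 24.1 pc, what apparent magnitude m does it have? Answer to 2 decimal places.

1.31

m = M + 5 log₁₀(d/10 pc) = -0.6 + 5 log₁₀(24.1/10)
  = -0.6 + 5 × 0.382 = -0.6 + 1.91 = 1.31.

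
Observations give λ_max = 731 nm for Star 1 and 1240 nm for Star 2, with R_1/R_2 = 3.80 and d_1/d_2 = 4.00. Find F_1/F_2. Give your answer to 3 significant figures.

7.47

Wien's law: T_1/T_2 = λ_2/λ_1 = 1240/731 = 1.696.
L_1/L_2 = (R_1/R_2)²(T_1/T_2)⁴ = (3.80)²(1.696)⁴ = 119.6.
F_1/F_2 = (L_1/L_2)/(d_1/d_2)² = 119.6/(4.00)² = 7.472.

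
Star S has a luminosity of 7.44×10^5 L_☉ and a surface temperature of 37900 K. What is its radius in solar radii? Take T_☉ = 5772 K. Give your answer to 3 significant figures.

20.0 solar radii

R/R_☉ = √(L/L_☉) / (T/T_☉)² = √(7.44×10^5) / (6.566)²
       = 862.6 / 43.11 = 20.01.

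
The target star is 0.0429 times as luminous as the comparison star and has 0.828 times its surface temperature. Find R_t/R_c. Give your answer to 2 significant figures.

0.30

L ∝ R²T⁴ gives R ∝ √L / T², so
R_t/R_c = √(0.0429) / (0.828)² = 0.2071 / 0.6856 = 0.3021.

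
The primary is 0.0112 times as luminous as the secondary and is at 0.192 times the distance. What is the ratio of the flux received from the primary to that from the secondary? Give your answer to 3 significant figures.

0.304

F = L/(4πd²), so F_p/F_s = (L_p/L_s) / (d_p/d_s)²
= 0.0112 / (0.192)² = 0.0112 / 0.03686 = 0.3038.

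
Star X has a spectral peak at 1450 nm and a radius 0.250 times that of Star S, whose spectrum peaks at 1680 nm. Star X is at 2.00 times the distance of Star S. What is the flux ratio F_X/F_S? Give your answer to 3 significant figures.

Wien's law: T_X/T_S = λ_S/λ_X = 1680/1450 = 1.159.
L_X/L_S = (R_X/R_S)²(T_X/T_S)⁴ = (0.250)²(1.159)⁴ = 0.1126.
F_X/F_S = (L_X/L_S)/(d_X/d_S)² = 0.1126/(2.00)² = 0.02816.

0.0282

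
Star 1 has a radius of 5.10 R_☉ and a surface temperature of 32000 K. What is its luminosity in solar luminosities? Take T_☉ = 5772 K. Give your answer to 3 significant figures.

2.46×10^4 solar luminosities

L/L_☉ = (R/R_☉)² (T/T_☉)⁴ = (5.10)² × (32000/5772)⁴
       = 26.01 × (5.544)⁴ = 26.01 × 944.7 = 2.457×10^4.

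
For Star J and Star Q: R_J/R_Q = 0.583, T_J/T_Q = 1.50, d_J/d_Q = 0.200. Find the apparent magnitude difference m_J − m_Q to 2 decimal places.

-4.08

L_J/L_Q = (0.583)²(1.50)⁴ = 1.721.
F_J/F_Q = (L_J/L_Q)/(d_J/d_Q)² = 1.721/0.04000 = 43.02.
m_J − m_Q = −2.5 log₁₀(43.02) = -4.08.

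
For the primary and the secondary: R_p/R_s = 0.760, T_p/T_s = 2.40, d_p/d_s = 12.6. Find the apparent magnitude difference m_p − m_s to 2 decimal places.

L_p/L_s = (0.760)²(2.40)⁴ = 19.16.
F_p/F_s = (L_p/L_s)/(d_p/d_s)² = 19.16/158.8 = 0.1207.
m_p − m_s = −2.5 log₁₀(0.1207) = 2.30.

2.30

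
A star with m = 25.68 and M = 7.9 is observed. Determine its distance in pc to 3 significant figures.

3.60×10^4 pc

m − M = 5 log₁₀(d/10 pc)
25.68 − (7.9) = 17.78 = 5 log₁₀(d/10)
d = 10 × 10^(17.78/5) = 10 × 10^3.556 = 3.597×10^4 pc.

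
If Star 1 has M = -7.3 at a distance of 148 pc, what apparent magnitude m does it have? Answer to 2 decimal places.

-1.45

m = M + 5 log₁₀(d/10 pc) = -7.3 + 5 log₁₀(148/10)
  = -7.3 + 5 × 1.170 = -7.3 + 5.85 = -1.45.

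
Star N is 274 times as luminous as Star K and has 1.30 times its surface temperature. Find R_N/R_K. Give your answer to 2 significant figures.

L ∝ R²T⁴ gives R ∝ √L / T², so
R_N/R_K = √(274) / (1.30)² = 16.55 / 1.690 = 9.795.

9.8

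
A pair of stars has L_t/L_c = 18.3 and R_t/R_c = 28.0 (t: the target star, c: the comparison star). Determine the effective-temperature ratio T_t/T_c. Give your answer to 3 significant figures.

L ∝ R²T⁴ gives T ∝ (L/R²)^(1/4), so
T_t/T_c = (18.3 / 28.0²)^(1/4) = (0.02334)^(1/4) = 0.3909.

0.391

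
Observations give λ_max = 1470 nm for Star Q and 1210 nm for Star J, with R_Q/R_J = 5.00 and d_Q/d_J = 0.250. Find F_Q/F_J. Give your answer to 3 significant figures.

Wien's law: T_Q/T_J = λ_J/λ_Q = 1210/1470 = 0.8231.
L_Q/L_J = (R_Q/R_J)²(T_Q/T_J)⁴ = (5.00)²(0.8231)⁴ = 11.48.
F_Q/F_J = (L_Q/L_J)/(d_Q/d_J)² = 11.48/(0.250)² = 183.6.

184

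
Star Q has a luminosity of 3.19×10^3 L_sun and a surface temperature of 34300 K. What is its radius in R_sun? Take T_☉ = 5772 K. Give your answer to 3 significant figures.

R/R_☉ = √(L/L_☉) / (T/T_☉)² = √(3.19×10^3) / (5.942)²
       = 56.48 / 35.31 = 1.599.

1.60 R_sun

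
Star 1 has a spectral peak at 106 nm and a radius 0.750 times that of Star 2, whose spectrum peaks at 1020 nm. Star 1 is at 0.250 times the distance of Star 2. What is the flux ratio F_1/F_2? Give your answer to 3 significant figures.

Wien's law: T_1/T_2 = λ_2/λ_1 = 1020/106 = 9.623.
L_1/L_2 = (R_1/R_2)²(T_1/T_2)⁴ = (0.750)²(9.623)⁴ = 4823.
F_1/F_2 = (L_1/L_2)/(d_1/d_2)² = 4823/(0.250)² = 7.716×10^4.

7.72×10^4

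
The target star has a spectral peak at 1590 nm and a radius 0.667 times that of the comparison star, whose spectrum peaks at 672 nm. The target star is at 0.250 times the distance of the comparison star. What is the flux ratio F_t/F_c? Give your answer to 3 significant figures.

0.227

Wien's law: T_t/T_c = λ_c/λ_t = 672/1590 = 0.4226.
L_t/L_c = (R_t/R_c)²(T_t/T_c)⁴ = (0.667)²(0.4226)⁴ = 0.01420.
F_t/F_c = (L_t/L_c)/(d_t/d_c)² = 0.01420/(0.250)² = 0.2271.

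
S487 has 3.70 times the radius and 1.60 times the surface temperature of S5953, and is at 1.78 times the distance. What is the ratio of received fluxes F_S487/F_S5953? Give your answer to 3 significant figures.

28.3

L_S487/L_S5953 = (R_S487/R_S5953)²(T_S487/T_S5953)⁴ = (3.70)² × (1.60)⁴ = 89.72.
F_S487/F_S5953 = (L_S487/L_S5953)/(d_S487/d_S5953)² = 89.72 / (1.78)² = 28.32.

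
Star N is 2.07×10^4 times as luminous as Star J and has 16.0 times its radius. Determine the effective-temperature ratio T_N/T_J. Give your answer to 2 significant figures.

3.0

L ∝ R²T⁴ gives T ∝ (L/R²)^(1/4), so
T_N/T_J = (2.07×10^4 / 16.0²)^(1/4) = (80.86)^(1/4) = 2.999.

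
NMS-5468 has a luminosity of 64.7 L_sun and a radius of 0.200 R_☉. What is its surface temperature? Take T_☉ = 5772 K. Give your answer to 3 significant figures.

T/T_☉ = (L/L_☉)^(1/4) / (R/R_☉)^(1/2)
T = 5772 × (64.7)^(1/4) / √(0.200) = 5772 × 2.836 / 0.4472 = 3.660×10^4 K.

3.66×10^4 K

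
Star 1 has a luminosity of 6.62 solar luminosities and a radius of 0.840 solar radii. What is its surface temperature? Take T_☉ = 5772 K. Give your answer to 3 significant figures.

1.01×10^4 K

T/T_☉ = (L/L_☉)^(1/4) / (R/R_☉)^(1/2)
T = 5772 × (6.62)^(1/4) / √(0.840) = 5772 × 1.604 / 0.9165 = 1.010×10^4 K.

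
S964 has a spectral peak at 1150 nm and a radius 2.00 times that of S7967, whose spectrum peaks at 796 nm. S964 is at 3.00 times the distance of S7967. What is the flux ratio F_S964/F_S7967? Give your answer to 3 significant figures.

Wien's law: T_S964/T_S7967 = λ_S7967/λ_S964 = 796/1150 = 0.6922.
L_S964/L_S7967 = (R_S964/R_S7967)²(T_S964/T_S7967)⁴ = (2.00)²(0.6922)⁴ = 0.9182.
F_S964/F_S7967 = (L_S964/L_S7967)/(d_S964/d_S7967)² = 0.9182/(3.00)² = 0.1020.

0.102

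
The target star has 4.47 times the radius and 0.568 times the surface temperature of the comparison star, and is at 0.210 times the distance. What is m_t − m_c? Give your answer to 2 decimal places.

-4.18

L_t/L_c = (4.47)²(0.568)⁴ = 2.080.
F_t/F_c = (L_t/L_c)/(d_t/d_c)² = 2.080/0.04410 = 47.16.
m_t − m_c = −2.5 log₁₀(47.16) = -4.18.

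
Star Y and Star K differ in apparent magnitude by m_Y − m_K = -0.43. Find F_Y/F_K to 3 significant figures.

F_Y/F_K = 10^(−(m_Y − m_K)/2.5) = 10^(0.43/2.5) = 10^0.172 = 1.486.

1.49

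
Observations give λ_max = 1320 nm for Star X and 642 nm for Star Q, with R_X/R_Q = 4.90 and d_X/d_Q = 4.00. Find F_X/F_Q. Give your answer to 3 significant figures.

Wien's law: T_X/T_Q = λ_Q/λ_X = 642/1320 = 0.4864.
L_X/L_Q = (R_X/R_Q)²(T_X/T_Q)⁴ = (4.90)²(0.4864)⁴ = 1.343.
F_X/F_Q = (L_X/L_Q)/(d_X/d_Q)² = 1.343/(4.00)² = 0.08397.

0.0840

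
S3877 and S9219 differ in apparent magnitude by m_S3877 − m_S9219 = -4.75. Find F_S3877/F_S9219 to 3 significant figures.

79.4

F_S3877/F_S9219 = 10^(−(m_S3877 − m_S9219)/2.5) = 10^(4.75/2.5) = 10^1.900 = 79.43.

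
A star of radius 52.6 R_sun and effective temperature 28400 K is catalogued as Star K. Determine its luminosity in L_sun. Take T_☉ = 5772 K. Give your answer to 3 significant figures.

L/L_☉ = (R/R_☉)² (T/T_☉)⁴ = (52.6)² × (28400/5772)⁴
       = 2767 × (4.920)⁴ = 2767 × 586.1 = 1.622×10^6.

1.62×10^6 L_sun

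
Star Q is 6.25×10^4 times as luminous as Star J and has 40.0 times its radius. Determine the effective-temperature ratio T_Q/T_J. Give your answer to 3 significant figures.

L ∝ R²T⁴ gives T ∝ (L/R²)^(1/4), so
T_Q/T_J = (6.25×10^4 / 40.0²)^(1/4) = (39.06)^(1/4) = 2.500.

2.50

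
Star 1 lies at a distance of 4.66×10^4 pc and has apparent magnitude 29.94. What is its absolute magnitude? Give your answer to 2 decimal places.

11.60

M = m − 5 log₁₀(d/10 pc) = 29.94 − 5 log₁₀(4.66×10^4/10)
  = 29.94 − 5 × 3.668 = 29.94 − 18.34 = 11.60.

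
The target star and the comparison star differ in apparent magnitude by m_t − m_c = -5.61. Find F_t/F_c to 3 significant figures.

175

F_t/F_c = 10^(−(m_t − m_c)/2.5) = 10^(5.61/2.5) = 10^2.244 = 175.4.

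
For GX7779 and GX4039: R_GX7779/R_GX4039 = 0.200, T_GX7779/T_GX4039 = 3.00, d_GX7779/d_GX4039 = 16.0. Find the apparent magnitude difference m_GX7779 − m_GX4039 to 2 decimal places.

4.74

L_GX7779/L_GX4039 = (0.200)²(3.00)⁴ = 3.240.
F_GX7779/F_GX4039 = (L_GX7779/L_GX4039)/(d_GX7779/d_GX4039)² = 3.240/256.0 = 0.01266.
m_GX7779 − m_GX4039 = −2.5 log₁₀(0.01266) = 4.74.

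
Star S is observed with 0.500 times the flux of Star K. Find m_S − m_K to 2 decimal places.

m_S − m_K = −2.5 log₁₀(F_S/F_K) = −2.5 log₁₀(0.500) = −2.5 × (-0.301) = 0.753.

0.75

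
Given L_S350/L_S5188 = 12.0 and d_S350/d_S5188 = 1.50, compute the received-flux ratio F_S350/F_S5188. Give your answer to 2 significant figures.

5.3

F = L/(4πd²), so F_S350/F_S5188 = (L_S350/L_S5188) / (d_S350/d_S5188)²
= 12.0 / (1.50)² = 12.0 / 2.250 = 5.333.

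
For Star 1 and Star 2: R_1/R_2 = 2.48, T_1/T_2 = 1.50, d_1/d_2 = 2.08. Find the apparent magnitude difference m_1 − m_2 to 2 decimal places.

L_1/L_2 = (2.48)²(1.50)⁴ = 31.14.
F_1/F_2 = (L_1/L_2)/(d_1/d_2)² = 31.14/4.326 = 7.197.
m_1 − m_2 = −2.5 log₁₀(7.197) = -2.14.

-2.14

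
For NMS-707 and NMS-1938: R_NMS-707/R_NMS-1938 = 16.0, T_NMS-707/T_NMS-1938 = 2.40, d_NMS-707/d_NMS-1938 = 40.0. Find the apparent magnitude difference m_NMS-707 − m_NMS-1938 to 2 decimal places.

-1.81

L_NMS-707/L_NMS-1938 = (16.0)²(2.40)⁴ = 8493.
F_NMS-707/F_NMS-1938 = (L_NMS-707/L_NMS-1938)/(d_NMS-707/d_NMS-1938)² = 8493/1600 = 5.308.
m_NMS-707 − m_NMS-1938 = −2.5 log₁₀(5.308) = -1.81.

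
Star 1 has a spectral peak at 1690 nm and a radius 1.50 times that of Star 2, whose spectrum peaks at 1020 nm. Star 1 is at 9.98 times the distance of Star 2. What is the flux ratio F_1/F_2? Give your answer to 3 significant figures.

Wien's law: T_1/T_2 = λ_2/λ_1 = 1020/1690 = 0.6036.
L_1/L_2 = (R_1/R_2)²(T_1/T_2)⁴ = (1.50)²(0.6036)⁴ = 0.2986.
F_1/F_2 = (L_1/L_2)/(d_1/d_2)² = 0.2986/(9.98)² = 0.002998.

0.00300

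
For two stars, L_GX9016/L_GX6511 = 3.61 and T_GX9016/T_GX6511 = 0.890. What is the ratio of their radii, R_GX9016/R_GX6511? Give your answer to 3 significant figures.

2.40

L ∝ R²T⁴ gives R ∝ √L / T², so
R_GX9016/R_GX6511 = √(3.61) / (0.890)² = 1.900 / 0.7921 = 2.399.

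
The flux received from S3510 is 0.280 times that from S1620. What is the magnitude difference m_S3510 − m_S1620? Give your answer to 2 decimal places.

m_S3510 − m_S1620 = −2.5 log₁₀(F_S3510/F_S1620) = −2.5 log₁₀(0.280) = −2.5 × (-0.553) = 1.382.

1.38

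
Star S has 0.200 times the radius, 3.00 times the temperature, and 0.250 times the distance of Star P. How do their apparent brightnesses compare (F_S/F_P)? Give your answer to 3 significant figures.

L_S/L_P = (R_S/R_P)²(T_S/T_P)⁴ = (0.200)² × (3.00)⁴ = 3.240.
F_S/F_P = (L_S/L_P)/(d_S/d_P)² = 3.240 / (0.250)² = 51.84.

51.8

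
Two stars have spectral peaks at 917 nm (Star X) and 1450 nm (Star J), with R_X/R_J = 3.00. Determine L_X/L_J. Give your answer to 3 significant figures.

Wien's law gives T ∝ 1/λ_max, so T_X/T_J = λ_J/λ_X = 1450/917 = 1.581.
Then L ∝ R²T⁴ gives L_X/L_J = (3.00)² × (1.581)⁴ = 9.000 × 6.252 = 56.26.

56.3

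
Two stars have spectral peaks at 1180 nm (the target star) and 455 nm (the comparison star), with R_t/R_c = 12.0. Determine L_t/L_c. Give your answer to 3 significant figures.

3.18

Wien's law gives T ∝ 1/λ_max, so T_t/T_c = λ_c/λ_t = 455/1180 = 0.3856.
Then L ∝ R²T⁴ gives L_t/L_c = (12.0)² × (0.3856)⁴ = 144.0 × 0.02211 = 3.183.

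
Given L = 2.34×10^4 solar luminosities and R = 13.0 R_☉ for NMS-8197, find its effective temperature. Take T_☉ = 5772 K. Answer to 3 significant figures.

1.98×10^4 K

T/T_☉ = (L/L_☉)^(1/4) / (R/R_☉)^(1/2)
T = 5772 × (2.34×10^4)^(1/4) / √(13.0) = 5772 × 12.37 / 3.606 = 1.980×10^4 K.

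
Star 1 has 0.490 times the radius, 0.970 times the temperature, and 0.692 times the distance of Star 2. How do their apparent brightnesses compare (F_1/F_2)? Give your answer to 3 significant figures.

L_1/L_2 = (R_1/R_2)²(T_1/T_2)⁴ = (0.490)² × (0.970)⁴ = 0.2126.
F_1/F_2 = (L_1/L_2)/(d_1/d_2)² = 0.2126 / (0.692)² = 0.4439.

0.444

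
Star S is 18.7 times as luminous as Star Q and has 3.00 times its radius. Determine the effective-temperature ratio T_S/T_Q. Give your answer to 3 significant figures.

L ∝ R²T⁴ gives T ∝ (L/R²)^(1/4), so
T_S/T_Q = (18.7 / 3.00²)^(1/4) = (2.078)^(1/4) = 1.201.

1.20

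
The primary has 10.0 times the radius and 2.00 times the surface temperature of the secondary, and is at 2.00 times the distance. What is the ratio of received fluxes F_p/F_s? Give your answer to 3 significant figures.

400

L_p/L_s = (R_p/R_s)²(T_p/T_s)⁴ = (10.0)² × (2.00)⁴ = 1600.
F_p/F_s = (L_p/L_s)/(d_p/d_s)² = 1600 / (2.00)² = 400.0.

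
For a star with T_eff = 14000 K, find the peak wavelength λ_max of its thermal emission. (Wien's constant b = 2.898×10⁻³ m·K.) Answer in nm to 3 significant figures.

λ_max = b/T = 2.898×10⁻³ / 14000 = 2.07×10^-7 m = 207.0 nm.

207 nm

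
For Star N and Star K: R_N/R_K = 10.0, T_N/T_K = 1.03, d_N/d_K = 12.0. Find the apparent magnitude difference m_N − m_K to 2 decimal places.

0.27

L_N/L_K = (10.0)²(1.03)⁴ = 112.6.
F_N/F_K = (L_N/L_K)/(d_N/d_K)² = 112.6/144.0 = 0.7816.
m_N − m_K = −2.5 log₁₀(0.7816) = 0.27.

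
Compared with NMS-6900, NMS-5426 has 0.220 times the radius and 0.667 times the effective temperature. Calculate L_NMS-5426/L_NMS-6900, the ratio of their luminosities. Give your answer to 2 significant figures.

0.0096

From the Stefan–Boltzmann law, L ∝ R²T⁴, so
L_NMS-5426/L_NMS-6900 = (R_NMS-5426/R_NMS-6900)² (T_NMS-5426/T_NMS-6900)⁴ = (0.220)² × (0.667)⁴ = 0.04840 × 0.1979 = 0.009580.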